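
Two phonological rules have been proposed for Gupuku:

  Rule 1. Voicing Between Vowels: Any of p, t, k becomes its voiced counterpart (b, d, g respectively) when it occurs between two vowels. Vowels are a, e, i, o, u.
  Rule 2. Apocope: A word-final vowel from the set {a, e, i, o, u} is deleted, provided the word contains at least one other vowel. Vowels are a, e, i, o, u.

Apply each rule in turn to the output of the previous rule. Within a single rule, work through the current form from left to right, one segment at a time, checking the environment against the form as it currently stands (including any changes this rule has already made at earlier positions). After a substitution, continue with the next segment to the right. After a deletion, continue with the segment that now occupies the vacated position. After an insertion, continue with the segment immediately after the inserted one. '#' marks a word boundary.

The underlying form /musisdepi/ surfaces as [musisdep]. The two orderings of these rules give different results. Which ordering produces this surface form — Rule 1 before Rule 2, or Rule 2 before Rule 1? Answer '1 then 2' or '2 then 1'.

2 then 1

Order 1 then 2:
  1 Voicing Between Vowels: [musisdepi] → [musisdebi]
  2 Apocope: [musisdebi] → [musisdeb]
  result: [musisdeb]
Order 2 then 1:
  2 Apocope: [musisdepi] → [musisdep]
  1 Voicing Between Vowels: no change — [musisdep]
  result: [musisdep]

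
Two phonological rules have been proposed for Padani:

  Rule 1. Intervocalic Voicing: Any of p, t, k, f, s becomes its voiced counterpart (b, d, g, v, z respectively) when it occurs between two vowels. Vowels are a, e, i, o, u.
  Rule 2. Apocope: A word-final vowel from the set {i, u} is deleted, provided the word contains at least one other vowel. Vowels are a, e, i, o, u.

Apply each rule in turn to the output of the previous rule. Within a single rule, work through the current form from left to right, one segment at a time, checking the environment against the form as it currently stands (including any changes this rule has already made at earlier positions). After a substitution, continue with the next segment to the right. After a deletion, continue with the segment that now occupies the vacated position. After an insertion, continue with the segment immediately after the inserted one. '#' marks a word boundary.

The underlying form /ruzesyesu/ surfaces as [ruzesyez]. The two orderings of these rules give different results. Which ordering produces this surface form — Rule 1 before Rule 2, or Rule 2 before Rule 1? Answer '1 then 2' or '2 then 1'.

1 then 2

Order 1 then 2:
  1 Intervocalic Voicing: [ruzesyesu] → [ruzesyezu]
  2 Apocope: [ruzesyezu] → [ruzesyez]
  result: [ruzesyez]
Order 2 then 1:
  2 Apocope: [ruzesyesu] → [ruzesyes]
  1 Intervocalic Voicing: no change — [ruzesyes]
  result: [ruzesyes]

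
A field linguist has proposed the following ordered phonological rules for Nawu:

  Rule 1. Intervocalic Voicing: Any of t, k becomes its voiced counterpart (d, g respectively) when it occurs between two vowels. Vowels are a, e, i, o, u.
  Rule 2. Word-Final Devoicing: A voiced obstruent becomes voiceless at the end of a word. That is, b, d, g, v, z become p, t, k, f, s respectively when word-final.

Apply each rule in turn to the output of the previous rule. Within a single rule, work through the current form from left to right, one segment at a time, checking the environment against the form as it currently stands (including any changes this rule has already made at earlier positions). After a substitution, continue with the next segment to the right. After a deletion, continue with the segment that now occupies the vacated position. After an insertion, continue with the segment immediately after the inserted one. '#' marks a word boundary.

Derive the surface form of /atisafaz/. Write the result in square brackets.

Rule 1 Intervocalic Voicing: [atisafaz] → [adisafaz]
Rule 2 Word-Final Devoicing: [adisafaz] → [adisafas]

[adisafas]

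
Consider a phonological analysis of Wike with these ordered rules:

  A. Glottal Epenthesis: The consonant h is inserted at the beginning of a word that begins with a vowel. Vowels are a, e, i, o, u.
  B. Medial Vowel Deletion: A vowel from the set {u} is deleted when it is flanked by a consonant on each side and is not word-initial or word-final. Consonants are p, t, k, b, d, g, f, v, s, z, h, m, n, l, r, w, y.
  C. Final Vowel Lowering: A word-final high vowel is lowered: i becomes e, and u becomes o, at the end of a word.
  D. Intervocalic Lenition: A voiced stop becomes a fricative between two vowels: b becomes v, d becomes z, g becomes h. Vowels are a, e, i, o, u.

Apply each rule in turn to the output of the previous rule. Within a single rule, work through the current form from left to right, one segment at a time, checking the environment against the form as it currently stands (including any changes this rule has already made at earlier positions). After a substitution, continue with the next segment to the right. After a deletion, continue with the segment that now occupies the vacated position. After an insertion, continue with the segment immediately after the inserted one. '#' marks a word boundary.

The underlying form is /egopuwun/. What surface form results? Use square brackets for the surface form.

A Glottal Epenthesis: [egopuwun] → [hegopuwun]
B Medial Vowel Deletion: [hegopuwun] → [hegopwn]
C Final Vowel Lowering: no change — [hegopwn]
D Intervocalic Lenition: [hegopwn] → [hehopwn]

[hehopwn]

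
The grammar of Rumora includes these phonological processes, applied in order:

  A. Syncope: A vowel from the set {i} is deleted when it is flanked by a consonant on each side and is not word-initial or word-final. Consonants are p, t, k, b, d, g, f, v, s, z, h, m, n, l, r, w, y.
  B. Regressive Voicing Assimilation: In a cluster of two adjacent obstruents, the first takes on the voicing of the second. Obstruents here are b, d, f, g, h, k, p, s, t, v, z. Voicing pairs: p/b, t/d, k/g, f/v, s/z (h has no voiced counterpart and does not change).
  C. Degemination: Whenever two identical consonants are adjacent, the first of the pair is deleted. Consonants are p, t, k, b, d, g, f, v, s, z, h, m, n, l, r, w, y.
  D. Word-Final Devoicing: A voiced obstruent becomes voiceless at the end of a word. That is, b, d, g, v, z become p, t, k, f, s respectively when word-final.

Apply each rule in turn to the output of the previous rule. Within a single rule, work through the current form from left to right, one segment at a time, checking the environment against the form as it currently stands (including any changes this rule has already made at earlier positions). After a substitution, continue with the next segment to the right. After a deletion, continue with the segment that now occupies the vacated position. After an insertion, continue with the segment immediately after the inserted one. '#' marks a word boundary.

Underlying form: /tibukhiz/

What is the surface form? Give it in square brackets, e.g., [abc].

A Syncope: [tibukhiz] → [tbukhz]
B Regressive Voicing Assimilation: [tbukhz] → [dbukhz]
C Degemination: no change — [dbukhz]
D Word-Final Devoicing: [dbukhz] → [dbukhs]

[dbukhs]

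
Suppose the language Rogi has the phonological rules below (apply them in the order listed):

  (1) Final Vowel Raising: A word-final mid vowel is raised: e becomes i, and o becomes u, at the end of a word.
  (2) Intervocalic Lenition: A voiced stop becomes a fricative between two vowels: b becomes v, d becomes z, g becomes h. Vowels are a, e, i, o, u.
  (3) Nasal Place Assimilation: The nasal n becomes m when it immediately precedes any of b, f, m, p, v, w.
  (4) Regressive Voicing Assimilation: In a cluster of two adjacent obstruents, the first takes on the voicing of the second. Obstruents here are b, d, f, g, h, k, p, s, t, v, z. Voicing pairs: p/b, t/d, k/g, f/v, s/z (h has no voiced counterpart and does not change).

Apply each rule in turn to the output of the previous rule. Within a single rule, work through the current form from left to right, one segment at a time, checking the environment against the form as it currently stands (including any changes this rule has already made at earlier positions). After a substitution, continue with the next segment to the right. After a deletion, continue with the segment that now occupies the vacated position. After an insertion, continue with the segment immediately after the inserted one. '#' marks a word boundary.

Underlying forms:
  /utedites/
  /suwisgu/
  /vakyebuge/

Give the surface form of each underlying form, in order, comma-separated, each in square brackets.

[utezites], [suwizgu], [vakyevuhi]

/utedites/:
  (1) Final Vowel Raising: no change — [utedites]
  (2) Intervocalic Lenition: [utedites] → [utezites]
  (3) Nasal Place Assimilation: no change — [utezites]
  (4) Regressive Voicing Assimilation: no change — [utezites]
/suwisgu/:
  (1) Final Vowel Raising: no change — [suwisgu]
  (2) Intervocalic Lenition: no change — [suwisgu]
  (3) Nasal Place Assimilation: no change — [suwisgu]
  (4) Regressive Voicing Assimilation: [suwisgu] → [suwizgu]
/vakyebuge/:
  (1) Final Vowel Raising: [vakyebuge] → [vakyebugi]
  (2) Intervocalic Lenition: [vakyebugi] → [vakyevuhi]
  (3) Nasal Place Assimilation: no change — [vakyevuhi]
  (4) Regressive Voicing Assimilation: no change — [vakyevuhi]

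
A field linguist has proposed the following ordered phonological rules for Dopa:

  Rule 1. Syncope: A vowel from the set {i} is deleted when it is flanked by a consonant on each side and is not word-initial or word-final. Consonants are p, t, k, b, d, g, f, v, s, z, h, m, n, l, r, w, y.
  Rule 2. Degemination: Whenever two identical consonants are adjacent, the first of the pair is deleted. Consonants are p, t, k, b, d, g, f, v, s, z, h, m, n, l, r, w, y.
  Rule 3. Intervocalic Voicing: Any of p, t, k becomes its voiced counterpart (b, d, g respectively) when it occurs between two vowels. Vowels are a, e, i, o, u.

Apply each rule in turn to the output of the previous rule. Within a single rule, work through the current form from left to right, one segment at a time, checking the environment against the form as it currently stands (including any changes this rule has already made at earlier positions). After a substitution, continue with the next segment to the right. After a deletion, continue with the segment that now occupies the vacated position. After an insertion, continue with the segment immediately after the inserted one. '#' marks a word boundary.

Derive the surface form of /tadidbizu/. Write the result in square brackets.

Rule 1 Syncope: [tadidbizu] → [taddbzu]
Rule 2 Degemination: [taddbzu] → [tadbzu]
Rule 3 Intervocalic Voicing: no change — [tadbzu]

[tadbzu]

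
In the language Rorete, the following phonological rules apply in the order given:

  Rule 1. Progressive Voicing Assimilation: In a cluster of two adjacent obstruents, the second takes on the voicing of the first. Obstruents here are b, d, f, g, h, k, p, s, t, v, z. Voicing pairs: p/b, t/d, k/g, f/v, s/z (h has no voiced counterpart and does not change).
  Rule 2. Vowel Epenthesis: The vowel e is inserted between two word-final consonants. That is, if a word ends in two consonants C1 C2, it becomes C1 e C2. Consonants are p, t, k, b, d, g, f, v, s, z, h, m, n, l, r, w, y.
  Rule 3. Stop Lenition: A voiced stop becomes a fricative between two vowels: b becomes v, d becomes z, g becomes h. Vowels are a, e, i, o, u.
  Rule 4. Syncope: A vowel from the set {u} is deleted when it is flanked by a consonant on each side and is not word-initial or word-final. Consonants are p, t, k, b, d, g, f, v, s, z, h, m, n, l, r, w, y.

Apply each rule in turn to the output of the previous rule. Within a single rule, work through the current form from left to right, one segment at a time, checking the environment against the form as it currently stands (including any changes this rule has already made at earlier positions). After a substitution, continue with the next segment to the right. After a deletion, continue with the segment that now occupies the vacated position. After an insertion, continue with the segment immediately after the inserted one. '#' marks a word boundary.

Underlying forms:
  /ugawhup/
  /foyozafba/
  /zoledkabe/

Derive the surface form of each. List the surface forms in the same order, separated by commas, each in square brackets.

[uhawhp], [foyozafpa], [zoledgave]

/ugawhup/:
  Rule 1 Progressive Voicing Assimilation: no change — [ugawhup]
  Rule 2 Vowel Epenthesis: no change — [ugawhup]
  Rule 3 Stop Lenition: [ugawhup] → [uhawhup]
  Rule 4 Syncope: [uhawhup] → [uhawhp]
/foyozafba/:
  Rule 1 Progressive Voicing Assimilation: [foyozafba] → [foyozafpa]
  Rule 2 Vowel Epenthesis: no change — [foyozafpa]
  Rule 3 Stop Lenition: no change — [foyozafpa]
  Rule 4 Syncope: no change — [foyozafpa]
/zoledkabe/:
  Rule 1 Progressive Voicing Assimilation: [zoledkabe] → [zoledgabe]
  Rule 2 Vowel Epenthesis: no change — [zoledgabe]
  Rule 3 Stop Lenition: [zoledgabe] → [zoledgave]
  Rule 4 Syncope: no change — [zoledgave]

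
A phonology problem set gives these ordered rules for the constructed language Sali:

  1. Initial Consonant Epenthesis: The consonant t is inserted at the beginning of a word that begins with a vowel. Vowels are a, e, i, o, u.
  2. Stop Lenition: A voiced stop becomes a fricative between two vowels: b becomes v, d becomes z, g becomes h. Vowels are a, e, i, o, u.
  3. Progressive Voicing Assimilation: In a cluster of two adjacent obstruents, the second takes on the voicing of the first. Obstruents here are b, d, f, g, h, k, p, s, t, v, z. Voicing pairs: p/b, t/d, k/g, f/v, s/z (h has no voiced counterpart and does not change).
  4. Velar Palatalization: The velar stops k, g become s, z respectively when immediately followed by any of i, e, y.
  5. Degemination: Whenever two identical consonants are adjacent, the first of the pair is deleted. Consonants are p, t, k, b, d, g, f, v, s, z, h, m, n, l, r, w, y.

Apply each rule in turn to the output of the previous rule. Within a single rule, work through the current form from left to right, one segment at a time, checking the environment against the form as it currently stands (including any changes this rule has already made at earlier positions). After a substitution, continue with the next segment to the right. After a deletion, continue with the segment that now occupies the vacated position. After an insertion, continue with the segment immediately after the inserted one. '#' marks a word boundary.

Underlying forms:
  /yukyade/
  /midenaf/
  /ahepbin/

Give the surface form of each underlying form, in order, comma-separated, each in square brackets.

/yukyade/:
  1 Initial Consonant Epenthesis: no change — [yukyade]
  2 Stop Lenition: [yukyade] → [yukyaze]
  3 Progressive Voicing Assimilation: no change — [yukyaze]
  4 Velar Palatalization: [yukyaze] → [yusyaze]
  5 Degemination: no change — [yusyaze]
/midenaf/:
  1 Initial Consonant Epenthesis: no change — [midenaf]
  2 Stop Lenition: [midenaf] → [mizenaf]
  3 Progressive Voicing Assimilation: no change — [mizenaf]
  4 Velar Palatalization: no change — [mizenaf]
  5 Degemination: no change — [mizenaf]
/ahepbin/:
  1 Initial Consonant Epenthesis: [ahepbin] → [tahepbin]
  2 Stop Lenition: no change — [tahepbin]
  3 Progressive Voicing Assimilation: [tahepbin] → [taheppin]
  4 Velar Palatalization: no change — [taheppin]
  5 Degemination: [taheppin] → [tahepin]

[yusyaze], [mizenaf], [tahepin]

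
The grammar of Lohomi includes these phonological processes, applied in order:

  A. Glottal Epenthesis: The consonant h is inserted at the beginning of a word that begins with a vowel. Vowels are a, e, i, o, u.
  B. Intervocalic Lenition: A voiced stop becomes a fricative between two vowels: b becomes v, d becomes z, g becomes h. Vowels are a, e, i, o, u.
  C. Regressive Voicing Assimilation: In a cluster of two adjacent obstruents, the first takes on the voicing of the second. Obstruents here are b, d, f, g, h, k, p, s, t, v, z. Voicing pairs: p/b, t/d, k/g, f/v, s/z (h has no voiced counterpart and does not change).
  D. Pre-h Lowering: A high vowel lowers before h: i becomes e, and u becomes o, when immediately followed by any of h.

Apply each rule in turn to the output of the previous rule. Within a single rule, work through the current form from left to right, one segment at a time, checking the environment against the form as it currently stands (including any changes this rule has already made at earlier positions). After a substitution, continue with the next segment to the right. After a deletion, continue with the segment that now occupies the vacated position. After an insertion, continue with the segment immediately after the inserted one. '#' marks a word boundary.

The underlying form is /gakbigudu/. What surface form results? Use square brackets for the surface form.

[gagbehuzu]

A Glottal Epenthesis: no change — [gakbigudu]
B Intervocalic Lenition: [gakbigudu] → [gakbihuzu]
C Regressive Voicing Assimilation: [gakbihuzu] → [gagbihuzu]
D Pre-h Lowering: [gagbihuzu] → [gagbehuzu]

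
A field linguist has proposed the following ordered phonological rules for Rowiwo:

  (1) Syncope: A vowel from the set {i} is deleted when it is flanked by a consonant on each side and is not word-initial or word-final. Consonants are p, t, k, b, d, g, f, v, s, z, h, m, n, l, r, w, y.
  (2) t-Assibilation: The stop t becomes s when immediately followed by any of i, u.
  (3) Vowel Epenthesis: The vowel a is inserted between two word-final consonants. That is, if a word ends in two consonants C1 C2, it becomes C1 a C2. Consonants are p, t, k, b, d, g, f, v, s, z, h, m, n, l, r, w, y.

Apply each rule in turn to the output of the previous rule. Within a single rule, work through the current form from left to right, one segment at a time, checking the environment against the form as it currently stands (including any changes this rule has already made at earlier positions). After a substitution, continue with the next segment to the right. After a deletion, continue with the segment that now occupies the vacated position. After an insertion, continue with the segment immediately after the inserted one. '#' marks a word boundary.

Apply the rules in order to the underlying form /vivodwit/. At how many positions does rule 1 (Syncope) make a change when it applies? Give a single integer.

(1) Syncope: [vivodwit] → [vvodwt]
(2) t-Assibilation: no change — [vvodwt]
(3) Vowel Epenthesis: [vvodwt] → [vvodwat]
Rule 1 changed 2 position(s).

2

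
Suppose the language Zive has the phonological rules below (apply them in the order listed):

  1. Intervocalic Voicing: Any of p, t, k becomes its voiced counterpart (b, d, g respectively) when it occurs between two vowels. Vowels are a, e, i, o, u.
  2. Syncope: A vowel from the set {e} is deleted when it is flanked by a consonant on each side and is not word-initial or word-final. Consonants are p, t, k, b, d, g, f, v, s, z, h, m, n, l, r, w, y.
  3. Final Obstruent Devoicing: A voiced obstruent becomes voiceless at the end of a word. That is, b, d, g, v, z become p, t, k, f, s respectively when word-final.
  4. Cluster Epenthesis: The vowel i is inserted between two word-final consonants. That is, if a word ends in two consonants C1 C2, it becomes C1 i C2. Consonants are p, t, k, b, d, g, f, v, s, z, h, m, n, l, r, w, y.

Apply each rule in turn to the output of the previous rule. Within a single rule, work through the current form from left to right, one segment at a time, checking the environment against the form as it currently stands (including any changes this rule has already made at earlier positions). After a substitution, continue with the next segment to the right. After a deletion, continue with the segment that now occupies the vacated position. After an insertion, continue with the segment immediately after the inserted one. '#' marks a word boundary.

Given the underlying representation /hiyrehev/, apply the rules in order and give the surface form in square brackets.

[hiyrhif]

1 Intervocalic Voicing: no change — [hiyrehev]
2 Syncope: [hiyrehev] → [hiyrhv]
3 Final Obstruent Devoicing: [hiyrhv] → [hiyrhf]
4 Cluster Epenthesis: [hiyrhf] → [hiyrhif]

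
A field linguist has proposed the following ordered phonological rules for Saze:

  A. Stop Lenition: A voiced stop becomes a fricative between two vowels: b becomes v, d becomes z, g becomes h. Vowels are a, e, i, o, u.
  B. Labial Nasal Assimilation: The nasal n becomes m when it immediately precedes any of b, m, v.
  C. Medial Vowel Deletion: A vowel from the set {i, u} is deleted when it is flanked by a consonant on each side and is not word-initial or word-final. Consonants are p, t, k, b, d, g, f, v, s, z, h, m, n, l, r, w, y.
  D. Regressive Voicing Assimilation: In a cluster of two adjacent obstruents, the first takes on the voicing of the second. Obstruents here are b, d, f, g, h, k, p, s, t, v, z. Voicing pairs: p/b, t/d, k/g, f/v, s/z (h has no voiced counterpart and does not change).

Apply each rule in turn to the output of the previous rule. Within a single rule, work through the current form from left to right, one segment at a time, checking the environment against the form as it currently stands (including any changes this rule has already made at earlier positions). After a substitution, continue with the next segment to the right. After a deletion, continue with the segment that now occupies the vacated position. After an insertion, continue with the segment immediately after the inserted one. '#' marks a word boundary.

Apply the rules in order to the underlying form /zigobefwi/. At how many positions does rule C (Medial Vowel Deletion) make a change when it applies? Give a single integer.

A Stop Lenition: [zigobefwi] → [zihovefwi]
B Labial Nasal Assimilation: no change — [zihovefwi]
C Medial Vowel Deletion: [zihovefwi] → [zhovefwi]
D Regressive Voicing Assimilation: [zhovefwi] → [shovefwi]
Rule C changed 1 position(s).

1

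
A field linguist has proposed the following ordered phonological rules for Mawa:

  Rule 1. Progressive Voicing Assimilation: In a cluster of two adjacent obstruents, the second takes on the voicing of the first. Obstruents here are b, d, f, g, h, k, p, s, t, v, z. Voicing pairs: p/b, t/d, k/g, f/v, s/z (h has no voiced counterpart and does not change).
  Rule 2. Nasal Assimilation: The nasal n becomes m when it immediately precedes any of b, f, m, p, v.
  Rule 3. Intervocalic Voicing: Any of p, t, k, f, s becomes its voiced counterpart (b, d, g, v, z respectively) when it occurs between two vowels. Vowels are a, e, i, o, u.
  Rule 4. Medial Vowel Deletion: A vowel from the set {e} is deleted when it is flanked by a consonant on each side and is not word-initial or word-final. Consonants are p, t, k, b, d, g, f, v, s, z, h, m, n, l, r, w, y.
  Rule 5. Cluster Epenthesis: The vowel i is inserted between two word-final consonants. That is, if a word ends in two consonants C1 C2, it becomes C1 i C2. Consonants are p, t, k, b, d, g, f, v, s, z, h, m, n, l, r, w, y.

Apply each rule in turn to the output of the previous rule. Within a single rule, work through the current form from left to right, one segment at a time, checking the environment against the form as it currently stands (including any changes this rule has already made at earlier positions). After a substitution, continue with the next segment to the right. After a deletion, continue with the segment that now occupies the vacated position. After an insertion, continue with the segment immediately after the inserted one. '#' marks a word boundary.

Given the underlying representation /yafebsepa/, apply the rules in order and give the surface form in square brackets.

[yavbzba]

Rule 1 Progressive Voicing Assimilation: [yafebsepa] → [yafebzepa]
Rule 2 Nasal Assimilation: no change — [yafebzepa]
Rule 3 Intervocalic Voicing: [yafebzepa] → [yavebzeba]
Rule 4 Medial Vowel Deletion: [yavebzeba] → [yavbzba]
Rule 5 Cluster Epenthesis: no change — [yavbzba]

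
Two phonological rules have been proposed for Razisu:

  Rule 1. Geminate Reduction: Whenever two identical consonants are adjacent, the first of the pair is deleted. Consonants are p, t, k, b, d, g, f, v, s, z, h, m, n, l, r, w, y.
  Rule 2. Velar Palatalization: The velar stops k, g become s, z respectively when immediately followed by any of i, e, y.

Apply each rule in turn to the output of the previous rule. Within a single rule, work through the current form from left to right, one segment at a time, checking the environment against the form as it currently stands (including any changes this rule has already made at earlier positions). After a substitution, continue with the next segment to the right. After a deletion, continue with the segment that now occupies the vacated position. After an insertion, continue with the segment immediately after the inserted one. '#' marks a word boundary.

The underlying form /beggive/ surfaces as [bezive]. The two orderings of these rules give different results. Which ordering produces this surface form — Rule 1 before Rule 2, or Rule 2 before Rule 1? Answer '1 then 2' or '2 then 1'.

Order 1 then 2:
  1 Geminate Reduction: [beggive] → [begive]
  2 Velar Palatalization: [begive] → [bezive]
  result: [bezive]
Order 2 then 1:
  2 Velar Palatalization: [beggive] → [begzive]
  1 Geminate Reduction: no change — [begzive]
  result: [begzive]

1 then 2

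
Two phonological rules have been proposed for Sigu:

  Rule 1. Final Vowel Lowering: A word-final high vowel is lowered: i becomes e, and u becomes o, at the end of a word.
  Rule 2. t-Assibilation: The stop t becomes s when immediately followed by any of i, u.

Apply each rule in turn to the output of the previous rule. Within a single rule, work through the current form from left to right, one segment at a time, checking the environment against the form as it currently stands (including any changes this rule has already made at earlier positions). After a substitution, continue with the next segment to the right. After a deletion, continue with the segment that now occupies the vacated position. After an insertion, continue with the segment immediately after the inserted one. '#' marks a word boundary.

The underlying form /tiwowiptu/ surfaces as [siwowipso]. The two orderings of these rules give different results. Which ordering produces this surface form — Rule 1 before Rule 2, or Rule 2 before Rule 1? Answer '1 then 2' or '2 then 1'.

Order 1 then 2:
  1 Final Vowel Lowering: [tiwowiptu] → [tiwowipto]
  2 t-Assibilation: [tiwowipto] → [siwowipto]
  result: [siwowipto]
Order 2 then 1:
  2 t-Assibilation: [tiwowiptu] → [siwowipsu]
  1 Final Vowel Lowering: [siwowipsu] → [siwowipso]
  result: [siwowipso]

2 then 1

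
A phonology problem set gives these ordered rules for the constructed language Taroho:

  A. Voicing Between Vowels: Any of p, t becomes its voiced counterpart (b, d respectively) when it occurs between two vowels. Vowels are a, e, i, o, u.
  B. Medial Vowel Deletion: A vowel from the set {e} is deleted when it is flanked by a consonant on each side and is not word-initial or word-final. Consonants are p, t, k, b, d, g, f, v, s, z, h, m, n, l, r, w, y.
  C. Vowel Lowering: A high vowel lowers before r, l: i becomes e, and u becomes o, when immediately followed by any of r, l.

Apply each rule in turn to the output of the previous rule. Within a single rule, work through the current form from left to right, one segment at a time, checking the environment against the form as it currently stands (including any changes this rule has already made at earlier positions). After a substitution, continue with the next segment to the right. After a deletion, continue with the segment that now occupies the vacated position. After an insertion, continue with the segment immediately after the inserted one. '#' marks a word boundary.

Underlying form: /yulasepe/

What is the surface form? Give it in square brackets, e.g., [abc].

[yolasbe]

A Voicing Between Vowels: [yulasepe] → [yulasebe]
B Medial Vowel Deletion: [yulasebe] → [yulasbe]
C Vowel Lowering: [yulasbe] → [yolasbe]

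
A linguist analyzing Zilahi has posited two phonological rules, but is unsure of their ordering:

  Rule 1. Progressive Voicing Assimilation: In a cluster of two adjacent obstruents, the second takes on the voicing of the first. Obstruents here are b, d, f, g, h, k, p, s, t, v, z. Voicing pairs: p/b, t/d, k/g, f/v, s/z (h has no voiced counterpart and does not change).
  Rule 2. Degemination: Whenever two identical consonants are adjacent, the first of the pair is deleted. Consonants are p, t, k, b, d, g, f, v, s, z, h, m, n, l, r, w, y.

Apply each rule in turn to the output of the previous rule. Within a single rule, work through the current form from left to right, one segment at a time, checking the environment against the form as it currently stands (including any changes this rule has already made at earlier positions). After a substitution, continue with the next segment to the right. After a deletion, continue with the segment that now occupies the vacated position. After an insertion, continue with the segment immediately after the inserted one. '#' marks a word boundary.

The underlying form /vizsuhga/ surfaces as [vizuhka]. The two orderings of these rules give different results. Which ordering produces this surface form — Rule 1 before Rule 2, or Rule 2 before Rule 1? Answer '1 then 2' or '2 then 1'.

1 then 2

Order 1 then 2:
  1 Progressive Voicing Assimilation: [vizsuhga] → [vizzuhka]
  2 Degemination: [vizzuhka] → [vizuhka]
  result: [vizuhka]
Order 2 then 1:
  2 Degemination: no change — [vizsuhga]
  1 Progressive Voicing Assimilation: [vizsuhga] → [vizzuhka]
  result: [vizzuhka]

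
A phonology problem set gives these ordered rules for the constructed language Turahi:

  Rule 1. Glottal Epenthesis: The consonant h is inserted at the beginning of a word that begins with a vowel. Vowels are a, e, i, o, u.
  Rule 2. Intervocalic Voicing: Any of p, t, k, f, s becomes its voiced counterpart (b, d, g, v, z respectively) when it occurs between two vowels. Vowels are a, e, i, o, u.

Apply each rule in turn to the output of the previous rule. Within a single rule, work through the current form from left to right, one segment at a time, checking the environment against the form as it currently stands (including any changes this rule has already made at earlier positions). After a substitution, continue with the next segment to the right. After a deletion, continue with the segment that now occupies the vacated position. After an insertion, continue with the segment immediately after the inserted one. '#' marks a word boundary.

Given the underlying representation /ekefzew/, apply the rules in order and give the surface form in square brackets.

[hegefzew]

Rule 1 Glottal Epenthesis: [ekefzew] → [hekefzew]
Rule 2 Intervocalic Voicing: [hekefzew] → [hegefzew]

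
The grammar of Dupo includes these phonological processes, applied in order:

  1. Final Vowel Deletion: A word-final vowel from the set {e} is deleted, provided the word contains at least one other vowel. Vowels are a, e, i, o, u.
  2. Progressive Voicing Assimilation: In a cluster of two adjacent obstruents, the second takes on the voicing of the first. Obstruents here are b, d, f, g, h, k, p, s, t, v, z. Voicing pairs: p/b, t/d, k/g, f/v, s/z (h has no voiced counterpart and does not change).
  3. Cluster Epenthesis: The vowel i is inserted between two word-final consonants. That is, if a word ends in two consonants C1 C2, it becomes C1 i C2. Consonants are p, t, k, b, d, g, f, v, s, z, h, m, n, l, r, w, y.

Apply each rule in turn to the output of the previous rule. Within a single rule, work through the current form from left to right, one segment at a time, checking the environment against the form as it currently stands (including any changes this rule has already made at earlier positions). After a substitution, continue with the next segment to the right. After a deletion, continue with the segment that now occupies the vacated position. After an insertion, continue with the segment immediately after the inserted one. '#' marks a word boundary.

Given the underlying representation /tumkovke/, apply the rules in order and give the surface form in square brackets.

1 Final Vowel Deletion: [tumkovke] → [tumkovk]
2 Progressive Voicing Assimilation: [tumkovk] → [tumkovg]
3 Cluster Epenthesis: [tumkovg] → [tumkovig]

[tumkovig]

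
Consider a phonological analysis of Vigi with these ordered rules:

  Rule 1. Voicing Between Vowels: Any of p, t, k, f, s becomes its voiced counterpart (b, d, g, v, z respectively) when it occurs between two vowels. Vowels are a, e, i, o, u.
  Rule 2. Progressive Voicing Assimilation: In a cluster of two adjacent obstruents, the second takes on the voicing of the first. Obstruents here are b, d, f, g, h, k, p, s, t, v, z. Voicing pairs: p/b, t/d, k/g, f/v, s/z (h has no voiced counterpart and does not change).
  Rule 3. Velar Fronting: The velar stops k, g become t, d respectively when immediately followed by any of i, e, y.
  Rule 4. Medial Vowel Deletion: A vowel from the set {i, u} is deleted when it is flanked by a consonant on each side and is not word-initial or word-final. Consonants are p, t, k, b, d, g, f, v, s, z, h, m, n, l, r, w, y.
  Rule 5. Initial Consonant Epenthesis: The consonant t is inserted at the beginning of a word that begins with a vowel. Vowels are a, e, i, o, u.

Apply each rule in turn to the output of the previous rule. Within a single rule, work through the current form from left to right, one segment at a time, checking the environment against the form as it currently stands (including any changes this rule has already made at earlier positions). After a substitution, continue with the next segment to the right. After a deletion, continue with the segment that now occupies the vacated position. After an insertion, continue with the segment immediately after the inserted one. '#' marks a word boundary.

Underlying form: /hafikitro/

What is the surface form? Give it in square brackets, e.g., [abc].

[havdtro]

Rule 1 Voicing Between Vowels: [hafikitro] → [havigitro]
Rule 2 Progressive Voicing Assimilation: no change — [havigitro]
Rule 3 Velar Fronting: [havigitro] → [haviditro]
Rule 4 Medial Vowel Deletion: [haviditro] → [havdtro]
Rule 5 Initial Consonant Epenthesis: no change — [havdtro]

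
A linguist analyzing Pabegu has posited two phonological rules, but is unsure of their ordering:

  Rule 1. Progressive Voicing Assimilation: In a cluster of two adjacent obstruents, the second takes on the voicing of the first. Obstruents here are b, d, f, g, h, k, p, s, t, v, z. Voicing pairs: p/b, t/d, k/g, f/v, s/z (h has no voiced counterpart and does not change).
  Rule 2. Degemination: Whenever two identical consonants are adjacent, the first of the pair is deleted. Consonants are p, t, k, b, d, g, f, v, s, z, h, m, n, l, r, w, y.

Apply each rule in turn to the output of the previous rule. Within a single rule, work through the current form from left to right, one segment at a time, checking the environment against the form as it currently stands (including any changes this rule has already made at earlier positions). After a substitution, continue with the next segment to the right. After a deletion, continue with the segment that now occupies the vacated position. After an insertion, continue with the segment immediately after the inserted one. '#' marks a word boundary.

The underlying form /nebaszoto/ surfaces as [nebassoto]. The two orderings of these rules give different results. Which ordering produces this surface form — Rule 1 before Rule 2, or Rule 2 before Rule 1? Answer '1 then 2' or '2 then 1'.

2 then 1

Order 1 then 2:
  1 Progressive Voicing Assimilation: [nebaszoto] → [nebassoto]
  2 Degemination: [nebassoto] → [nebasoto]
  result: [nebasoto]
Order 2 then 1:
  2 Degemination: no change — [nebaszoto]
  1 Progressive Voicing Assimilation: [nebaszoto] → [nebassoto]
  result: [nebassoto]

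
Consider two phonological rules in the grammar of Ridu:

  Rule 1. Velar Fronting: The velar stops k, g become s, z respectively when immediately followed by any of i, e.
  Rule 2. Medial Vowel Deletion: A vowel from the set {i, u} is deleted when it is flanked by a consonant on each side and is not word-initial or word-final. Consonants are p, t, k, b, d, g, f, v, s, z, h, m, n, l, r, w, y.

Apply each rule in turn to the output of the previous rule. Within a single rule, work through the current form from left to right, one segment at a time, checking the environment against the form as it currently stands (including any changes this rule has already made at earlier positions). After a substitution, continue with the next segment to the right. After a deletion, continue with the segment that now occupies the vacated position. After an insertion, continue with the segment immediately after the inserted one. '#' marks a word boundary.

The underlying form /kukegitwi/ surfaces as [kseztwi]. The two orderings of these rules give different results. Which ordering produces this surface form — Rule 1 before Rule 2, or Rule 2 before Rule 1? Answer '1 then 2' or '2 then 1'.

Order 1 then 2:
  1 Velar Fronting: [kukegitwi] → [kusezitwi]
  2 Medial Vowel Deletion: [kusezitwi] → [kseztwi]
  result: [kseztwi]
Order 2 then 1:
  2 Medial Vowel Deletion: [kukegitwi] → [kkegtwi]
  1 Velar Fronting: [kkegtwi] → [ksegtwi]
  result: [ksegtwi]

1 then 2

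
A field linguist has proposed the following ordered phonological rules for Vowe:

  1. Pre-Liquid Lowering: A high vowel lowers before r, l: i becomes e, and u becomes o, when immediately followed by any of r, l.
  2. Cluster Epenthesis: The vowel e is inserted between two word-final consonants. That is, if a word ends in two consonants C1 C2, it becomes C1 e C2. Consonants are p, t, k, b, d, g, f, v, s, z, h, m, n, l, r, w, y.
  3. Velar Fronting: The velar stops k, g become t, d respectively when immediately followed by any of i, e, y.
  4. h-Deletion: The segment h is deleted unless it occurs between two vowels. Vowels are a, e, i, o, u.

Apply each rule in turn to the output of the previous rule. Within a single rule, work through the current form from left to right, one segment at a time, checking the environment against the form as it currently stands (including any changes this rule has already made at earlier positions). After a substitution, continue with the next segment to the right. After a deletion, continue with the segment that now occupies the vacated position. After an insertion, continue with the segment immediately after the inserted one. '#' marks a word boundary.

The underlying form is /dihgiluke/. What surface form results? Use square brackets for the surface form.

1 Pre-Liquid Lowering: [dihgiluke] → [dihgeluke]
2 Cluster Epenthesis: no change — [dihgeluke]
3 Velar Fronting: [dihgeluke] → [dihdelute]
4 h-Deletion: [dihdelute] → [didelute]

[didelute]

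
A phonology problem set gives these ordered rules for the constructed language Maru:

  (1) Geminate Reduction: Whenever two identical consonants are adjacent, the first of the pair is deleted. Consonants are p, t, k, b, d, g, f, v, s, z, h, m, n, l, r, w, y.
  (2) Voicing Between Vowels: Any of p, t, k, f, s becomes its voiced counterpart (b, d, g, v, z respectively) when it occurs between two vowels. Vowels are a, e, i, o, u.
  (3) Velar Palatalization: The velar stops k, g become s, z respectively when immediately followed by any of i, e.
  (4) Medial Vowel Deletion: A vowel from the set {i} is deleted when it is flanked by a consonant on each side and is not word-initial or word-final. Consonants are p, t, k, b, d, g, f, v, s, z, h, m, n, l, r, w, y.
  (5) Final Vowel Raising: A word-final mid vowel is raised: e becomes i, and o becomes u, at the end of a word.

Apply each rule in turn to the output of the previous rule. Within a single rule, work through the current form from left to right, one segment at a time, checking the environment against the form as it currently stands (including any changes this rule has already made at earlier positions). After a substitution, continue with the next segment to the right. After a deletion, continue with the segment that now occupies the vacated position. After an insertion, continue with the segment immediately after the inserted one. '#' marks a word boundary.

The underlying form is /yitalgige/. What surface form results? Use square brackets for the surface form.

[ydalzzi]

(1) Geminate Reduction: no change — [yitalgige]
(2) Voicing Between Vowels: [yitalgige] → [yidalgige]
(3) Velar Palatalization: [yidalgige] → [yidalzize]
(4) Medial Vowel Deletion: [yidalzize] → [ydalzze]
(5) Final Vowel Raising: [ydalzze] → [ydalzzi]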